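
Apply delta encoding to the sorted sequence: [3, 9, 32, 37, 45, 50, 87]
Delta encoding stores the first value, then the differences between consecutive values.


First value: 3
Deltas:
  9 - 3 = 6
  32 - 9 = 23
  37 - 32 = 5
  45 - 37 = 8
  50 - 45 = 5
  87 - 50 = 37


Delta encoded: [3, 6, 23, 5, 8, 5, 37]


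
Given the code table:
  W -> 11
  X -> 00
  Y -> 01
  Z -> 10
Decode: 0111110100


Decoding:
01 -> Y
11 -> W
11 -> W
01 -> Y
00 -> X


Result: YWWYX


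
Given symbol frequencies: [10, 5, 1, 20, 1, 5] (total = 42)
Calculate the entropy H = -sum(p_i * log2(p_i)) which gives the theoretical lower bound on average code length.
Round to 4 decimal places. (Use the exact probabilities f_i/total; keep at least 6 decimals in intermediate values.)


Per-symbol terms -p_i * log2(p_i) with p_i = f_i/42:
  p = 10/42 = 0.238095: log2(p) = -2.070389, -p*log2(p) = 0.492950
  p = 5/42 = 0.119048: log2(p) = -3.070389, -p*log2(p) = 0.365523
  p = 1/42 = 0.023810: log2(p) = -5.392317, -p*log2(p) = 0.128389
  p = 20/42 = 0.476190: log2(p) = -1.070389, -p*log2(p) = 0.509709
  p = 1/42 = 0.023810: log2(p) = -5.392317, -p*log2(p) = 0.128389
  p = 5/42 = 0.119048: log2(p) = -3.070389, -p*log2(p) = 0.365523
H = 0.492950 + 0.365523 + 0.128389 + 0.509709 + 0.128389 + 0.365523 = 1.990483

H = 1.9905 bits/symbol


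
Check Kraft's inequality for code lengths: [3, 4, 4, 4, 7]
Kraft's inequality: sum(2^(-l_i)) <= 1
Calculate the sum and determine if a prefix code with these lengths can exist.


Sum = 2^(-3) + 2^(-4) + 2^(-4) + 2^(-4) + 2^(-7)
    = 0.125 + 0.0625 + 0.0625 + 0.0625 + 0.0078125
    = 41/128 = 0.3203125
Since 0.3203125 <= 1, Kraft's inequality IS satisfied.
A prefix code with these lengths CAN exist.

Kraft sum = 0.3203125. Satisfied.


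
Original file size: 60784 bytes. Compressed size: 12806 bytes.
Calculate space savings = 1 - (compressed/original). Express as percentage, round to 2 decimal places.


ratio = compressed/original = 12806/60784 = 0.21068
savings = 1 - ratio = 1 - 0.21068 = 0.78932
as a percentage: 0.78932 * 100 = 78.93%

Space savings = 1 - 12806/60784 = 78.93%


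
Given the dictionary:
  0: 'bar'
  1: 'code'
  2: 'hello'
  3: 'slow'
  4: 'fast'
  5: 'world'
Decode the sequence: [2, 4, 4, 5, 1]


Look up each index in the dictionary:
  2 -> 'hello'
  4 -> 'fast'
  4 -> 'fast'
  5 -> 'world'
  1 -> 'code'

Decoded: "hello fast fast world code"


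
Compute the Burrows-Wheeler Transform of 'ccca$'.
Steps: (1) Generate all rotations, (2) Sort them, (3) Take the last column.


Rotations (sorted):
  0: $ccca -> last char: a
  1: a$ccc -> last char: c
  2: ca$cc -> last char: c
  3: cca$c -> last char: c
  4: ccca$ -> last char: $


BWT = accc$


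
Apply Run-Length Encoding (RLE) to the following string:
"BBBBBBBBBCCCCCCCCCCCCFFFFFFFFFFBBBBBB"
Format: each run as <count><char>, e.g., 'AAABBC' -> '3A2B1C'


Scanning runs left to right:
  i=0: run of 'B' x 9 -> '9B'
  i=9: run of 'C' x 12 -> '12C'
  i=21: run of 'F' x 10 -> '10F'
  i=31: run of 'B' x 6 -> '6B'

RLE = 9B12C10F6B


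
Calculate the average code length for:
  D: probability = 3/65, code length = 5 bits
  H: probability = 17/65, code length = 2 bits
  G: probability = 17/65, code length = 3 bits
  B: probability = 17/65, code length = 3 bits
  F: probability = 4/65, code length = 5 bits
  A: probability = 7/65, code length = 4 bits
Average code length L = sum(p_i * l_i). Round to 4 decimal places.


Weighted contributions p_i * l_i:
  D: (3/65) * 5 = 15/65
  H: (17/65) * 2 = 34/65
  G: (17/65) * 3 = 51/65
  B: (17/65) * 3 = 51/65
  F: (4/65) * 5 = 20/65
  A: (7/65) * 4 = 28/65
Sum = (15 + 34 + 51 + 51 + 20 + 28)/65 = 199/65

L = 199/65 = 3.0615 bits/symbol


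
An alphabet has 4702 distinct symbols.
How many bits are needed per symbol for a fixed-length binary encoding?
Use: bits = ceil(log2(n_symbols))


log2(4702) = 12.1991
Bracket: 2^12 = 4096 < 4702 <= 2^13 = 8192
So ceil(log2(4702)) = 13

bits = ceil(log2(4702)) = ceil(12.1991) = 13 bits


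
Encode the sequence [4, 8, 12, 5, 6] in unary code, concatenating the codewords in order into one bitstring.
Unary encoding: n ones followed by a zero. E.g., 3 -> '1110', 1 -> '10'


Encode each number as n ones followed by a terminating 0:
  4 -> 11110 (5 bits)
  8 -> 111111110 (9 bits)
  12 -> 1111111111110 (13 bits)
  5 -> 111110 (6 bits)
  6 -> 1111110 (7 bits)
Total length = 5 + 9 + 13 + 6 + 7 = 40 bits.

Unary([4, 8, 12, 5, 6]) = 1111011111111011111111111101111101111110 (40 bits)


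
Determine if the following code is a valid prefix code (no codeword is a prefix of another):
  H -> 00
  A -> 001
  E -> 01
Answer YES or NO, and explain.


Checking each pair (does one codeword prefix another?):
  H='00' vs A='001': prefix -- VIOLATION

NO -- this is NOT a valid prefix code. H (00) is a prefix of A (001).


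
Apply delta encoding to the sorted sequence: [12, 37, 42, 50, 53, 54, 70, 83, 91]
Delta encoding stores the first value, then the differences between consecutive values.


First value: 12
Deltas:
  37 - 12 = 25
  42 - 37 = 5
  50 - 42 = 8
  53 - 50 = 3
  54 - 53 = 1
  70 - 54 = 16
  83 - 70 = 13
  91 - 83 = 8


Delta encoded: [12, 25, 5, 8, 3, 1, 16, 13, 8]


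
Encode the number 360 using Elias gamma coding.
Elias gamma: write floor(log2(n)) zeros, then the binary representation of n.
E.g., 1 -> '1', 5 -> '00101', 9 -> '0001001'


num_bits = floor(log2(360)) + 1 = 9
leading_zeros = num_bits - 1 = 8
binary(360) = 101101000

Elias gamma(360) = '00000000' + '101101000' = 00000000101101000 (17 bits)


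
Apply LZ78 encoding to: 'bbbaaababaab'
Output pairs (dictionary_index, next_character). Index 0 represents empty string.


LZ78 encoding steps:
Dictionary: {0: ''}
Step 1: w='' (idx 0), next='b' -> output (0, 'b'), add 'b' as idx 1
Step 2: w='b' (idx 1), next='b' -> output (1, 'b'), add 'bb' as idx 2
Step 3: w='' (idx 0), next='a' -> output (0, 'a'), add 'a' as idx 3
Step 4: w='a' (idx 3), next='a' -> output (3, 'a'), add 'aa' as idx 4
Step 5: w='b' (idx 1), next='a' -> output (1, 'a'), add 'ba' as idx 5
Step 6: w='ba' (idx 5), next='a' -> output (5, 'a'), add 'baa' as idx 6
Step 7: w='b' (idx 1), end of input -> output (1, '')


Encoded: [(0, 'b'), (1, 'b'), (0, 'a'), (3, 'a'), (1, 'a'), (5, 'a'), (1, '')]


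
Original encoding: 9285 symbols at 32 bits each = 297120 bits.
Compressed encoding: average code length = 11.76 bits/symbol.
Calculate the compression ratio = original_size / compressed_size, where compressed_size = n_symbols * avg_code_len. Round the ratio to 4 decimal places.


original_size = n_symbols * orig_bits = 9285 * 32 = 297120 bits
compressed_size = n_symbols * avg_code_len = 9285 * 11.76 = 109191.6 bits
ratio = original_size / compressed_size = 297120 / 109191.6 = 2.7211

Compression ratio = 2.7211


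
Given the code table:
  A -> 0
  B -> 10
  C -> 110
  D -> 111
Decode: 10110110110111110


Decoding:
10 -> B
110 -> C
110 -> C
110 -> C
111 -> D
110 -> C


Result: BCCCDC


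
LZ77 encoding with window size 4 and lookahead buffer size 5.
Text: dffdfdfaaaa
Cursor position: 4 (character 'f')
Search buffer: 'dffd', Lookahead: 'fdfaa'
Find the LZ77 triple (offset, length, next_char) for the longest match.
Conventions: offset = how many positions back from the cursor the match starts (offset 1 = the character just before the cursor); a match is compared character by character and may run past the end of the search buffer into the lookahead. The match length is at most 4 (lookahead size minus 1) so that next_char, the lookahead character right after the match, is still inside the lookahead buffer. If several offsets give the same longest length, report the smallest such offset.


Try each offset into the search buffer:
  offset=1 (pos 3, char 'd'): match length 0
  offset=2 (pos 2, char 'f'): match length 3
  offset=3 (pos 1, char 'f'): match length 1
  offset=4 (pos 0, char 'd'): match length 0
Longest match has length 3 at offset 2.
next_char = character at position 4 + 3 = 7 -> 'a'

Best match: offset=2, length=3 (matching 'fdf' starting at position 2)
LZ77 triple: (2, 3, 'a')


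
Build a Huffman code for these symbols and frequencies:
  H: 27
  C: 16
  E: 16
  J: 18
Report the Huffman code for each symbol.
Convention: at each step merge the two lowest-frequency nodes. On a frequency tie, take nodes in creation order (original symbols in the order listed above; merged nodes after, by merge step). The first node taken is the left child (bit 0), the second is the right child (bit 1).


Huffman tree construction:
Step 1: Merge C(16) + E(16) = 32
Step 2: Merge J(18) + H(27) = 45
Step 3: Merge (C+E)(32) + (J+H)(45) = 77
Read each symbol's code off the tree from the root (left child = 0, right child = 1).

Codes:
  H: 11 (length 2)
  C: 00 (length 2)
  E: 01 (length 2)
  J: 10 (length 2)
Average code length: 154/77 = 2.0000 bits/symbol


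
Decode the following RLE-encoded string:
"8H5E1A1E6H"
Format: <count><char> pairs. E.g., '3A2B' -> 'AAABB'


Expanding each <count><char> pair:
  8H -> 'HHHHHHHH'
  5E -> 'EEEEE'
  1A -> 'A'
  1E -> 'E'
  6H -> 'HHHHHH'

Decoded = HHHHHHHHEEEEEAEHHHHHH


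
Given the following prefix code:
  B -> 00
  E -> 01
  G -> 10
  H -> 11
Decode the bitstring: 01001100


Decoding step by step:
Bits 01 -> E
Bits 00 -> B
Bits 11 -> H
Bits 00 -> B


Decoded message: EBHB


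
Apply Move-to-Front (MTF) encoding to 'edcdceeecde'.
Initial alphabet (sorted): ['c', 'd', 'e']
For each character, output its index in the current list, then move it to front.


MTF encoding:
'e': index 2 in ['c', 'd', 'e'] -> ['e', 'c', 'd']
'd': index 2 in ['e', 'c', 'd'] -> ['d', 'e', 'c']
'c': index 2 in ['d', 'e', 'c'] -> ['c', 'd', 'e']
'd': index 1 in ['c', 'd', 'e'] -> ['d', 'c', 'e']
'c': index 1 in ['d', 'c', 'e'] -> ['c', 'd', 'e']
'e': index 2 in ['c', 'd', 'e'] -> ['e', 'c', 'd']
'e': index 0 in ['e', 'c', 'd'] -> ['e', 'c', 'd']
'e': index 0 in ['e', 'c', 'd'] -> ['e', 'c', 'd']
'c': index 1 in ['e', 'c', 'd'] -> ['c', 'e', 'd']
'd': index 2 in ['c', 'e', 'd'] -> ['d', 'c', 'e']
'e': index 2 in ['d', 'c', 'e'] -> ['e', 'd', 'c']


Output: [2, 2, 2, 1, 1, 2, 0, 0, 1, 2, 2]


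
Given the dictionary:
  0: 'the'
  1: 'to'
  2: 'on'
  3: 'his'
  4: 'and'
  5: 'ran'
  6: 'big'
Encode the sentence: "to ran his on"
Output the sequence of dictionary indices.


Look up each word in the dictionary:
  'to' -> 1
  'ran' -> 5
  'his' -> 3
  'on' -> 2

Encoded: [1, 5, 3, 2]


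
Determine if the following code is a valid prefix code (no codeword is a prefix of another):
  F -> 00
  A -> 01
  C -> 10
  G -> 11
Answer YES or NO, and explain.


Checking each pair (does one codeword prefix another?):
  F='00' vs A='01': no prefix
  F='00' vs C='10': no prefix
  F='00' vs G='11': no prefix
  A='01' vs F='00': no prefix
  A='01' vs C='10': no prefix
  A='01' vs G='11': no prefix
  C='10' vs F='00': no prefix
  C='10' vs A='01': no prefix
  C='10' vs G='11': no prefix
  G='11' vs F='00': no prefix
  G='11' vs A='01': no prefix
  G='11' vs C='10': no prefix
No violation found over all pairs.

YES -- this is a valid prefix code. No codeword is a prefix of any other codeword.


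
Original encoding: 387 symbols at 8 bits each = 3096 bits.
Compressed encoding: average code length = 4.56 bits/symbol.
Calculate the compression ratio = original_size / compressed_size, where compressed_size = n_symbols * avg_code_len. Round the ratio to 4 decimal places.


original_size = n_symbols * orig_bits = 387 * 8 = 3096 bits
compressed_size = n_symbols * avg_code_len = 387 * 4.56 = 1764.72 bits
ratio = original_size / compressed_size = 3096 / 1764.72 = 1.7544

Compression ratio = 1.7544


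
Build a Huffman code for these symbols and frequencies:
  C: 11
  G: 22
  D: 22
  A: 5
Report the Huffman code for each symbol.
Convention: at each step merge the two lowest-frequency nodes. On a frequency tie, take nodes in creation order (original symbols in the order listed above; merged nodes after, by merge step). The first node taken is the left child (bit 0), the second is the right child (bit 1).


Huffman tree construction:
Step 1: Merge A(5) + C(11) = 16
Step 2: Merge (A+C)(16) + G(22) = 38
Step 3: Merge D(22) + ((A+C)+G)(38) = 60
Read each symbol's code off the tree from the root (left child = 0, right child = 1).

Codes:
  C: 101 (length 3)
  G: 11 (length 2)
  D: 0 (length 1)
  A: 100 (length 3)
Average code length: 114/60 = 1.9000 bits/symbol


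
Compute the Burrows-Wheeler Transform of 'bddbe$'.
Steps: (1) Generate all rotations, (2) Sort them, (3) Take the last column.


Rotations (sorted):
  0: $bddbe -> last char: e
  1: bddbe$ -> last char: $
  2: be$bdd -> last char: d
  3: dbe$bd -> last char: d
  4: ddbe$b -> last char: b
  5: e$bddb -> last char: b


BWT = e$ddbb


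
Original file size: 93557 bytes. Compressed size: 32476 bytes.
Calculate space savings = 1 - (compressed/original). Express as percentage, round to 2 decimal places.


ratio = compressed/original = 32476/93557 = 0.347125
savings = 1 - ratio = 1 - 0.347125 = 0.652875
as a percentage: 0.652875 * 100 = 65.29%

Space savings = 1 - 32476/93557 = 65.29%


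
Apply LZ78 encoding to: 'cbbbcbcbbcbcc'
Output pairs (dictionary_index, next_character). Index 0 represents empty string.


LZ78 encoding steps:
Dictionary: {0: ''}
Step 1: w='' (idx 0), next='c' -> output (0, 'c'), add 'c' as idx 1
Step 2: w='' (idx 0), next='b' -> output (0, 'b'), add 'b' as idx 2
Step 3: w='b' (idx 2), next='b' -> output (2, 'b'), add 'bb' as idx 3
Step 4: w='c' (idx 1), next='b' -> output (1, 'b'), add 'cb' as idx 4
Step 5: w='cb' (idx 4), next='b' -> output (4, 'b'), add 'cbb' as idx 5
Step 6: w='cb' (idx 4), next='c' -> output (4, 'c'), add 'cbc' as idx 6
Step 7: w='c' (idx 1), end of input -> output (1, '')


Encoded: [(0, 'c'), (0, 'b'), (2, 'b'), (1, 'b'), (4, 'b'), (4, 'c'), (1, '')]


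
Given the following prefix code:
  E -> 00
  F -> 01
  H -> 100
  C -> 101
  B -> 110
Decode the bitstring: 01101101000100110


Decoding step by step:
Bits 01 -> F
Bits 101 -> C
Bits 101 -> C
Bits 00 -> E
Bits 01 -> F
Bits 00 -> E
Bits 110 -> B


Decoded message: FCCEFEB


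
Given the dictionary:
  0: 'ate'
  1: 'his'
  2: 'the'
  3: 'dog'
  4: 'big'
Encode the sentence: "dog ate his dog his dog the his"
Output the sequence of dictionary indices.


Look up each word in the dictionary:
  'dog' -> 3
  'ate' -> 0
  'his' -> 1
  'dog' -> 3
  'his' -> 1
  'dog' -> 3
  'the' -> 2
  'his' -> 1

Encoded: [3, 0, 1, 3, 1, 3, 2, 1]


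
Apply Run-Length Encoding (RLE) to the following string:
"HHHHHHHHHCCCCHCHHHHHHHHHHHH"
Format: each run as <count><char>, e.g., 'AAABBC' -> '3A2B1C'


Scanning runs left to right:
  i=0: run of 'H' x 9 -> '9H'
  i=9: run of 'C' x 4 -> '4C'
  i=13: run of 'H' x 1 -> '1H'
  i=14: run of 'C' x 1 -> '1C'
  i=15: run of 'H' x 12 -> '12H'

RLE = 9H4C1H1C12H


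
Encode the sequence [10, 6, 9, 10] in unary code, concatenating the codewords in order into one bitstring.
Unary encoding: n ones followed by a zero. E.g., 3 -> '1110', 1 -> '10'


Encode each number as n ones followed by a terminating 0:
  10 -> 11111111110 (11 bits)
  6 -> 1111110 (7 bits)
  9 -> 1111111110 (10 bits)
  10 -> 11111111110 (11 bits)
Total length = 11 + 7 + 10 + 11 = 39 bits.

Unary([10, 6, 9, 10]) = 111111111101111110111111111011111111110 (39 bits)


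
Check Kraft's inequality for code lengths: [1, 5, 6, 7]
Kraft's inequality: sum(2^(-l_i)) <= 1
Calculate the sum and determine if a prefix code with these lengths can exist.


Sum = 2^(-1) + 2^(-5) + 2^(-6) + 2^(-7)
    = 0.5 + 0.03125 + 0.015625 + 0.0078125
    = 71/128 = 0.5546875
Since 0.5546875 <= 1, Kraft's inequality IS satisfied.
A prefix code with these lengths CAN exist.

Kraft sum = 0.5546875. Satisfied.


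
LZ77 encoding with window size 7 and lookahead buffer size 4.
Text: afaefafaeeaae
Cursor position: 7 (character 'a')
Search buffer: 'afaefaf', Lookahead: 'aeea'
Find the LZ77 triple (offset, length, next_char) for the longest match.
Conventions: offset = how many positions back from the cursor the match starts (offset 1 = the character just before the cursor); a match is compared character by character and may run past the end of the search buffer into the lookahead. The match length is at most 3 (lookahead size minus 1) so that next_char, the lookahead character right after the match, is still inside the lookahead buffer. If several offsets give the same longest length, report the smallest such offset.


Try each offset into the search buffer:
  offset=1 (pos 6, char 'f'): match length 0
  offset=2 (pos 5, char 'a'): match length 1
  offset=3 (pos 4, char 'f'): match length 0
  offset=4 (pos 3, char 'e'): match length 0
  offset=5 (pos 2, char 'a'): match length 2
  offset=6 (pos 1, char 'f'): match length 0
  offset=7 (pos 0, char 'a'): match length 1
Longest match has length 2 at offset 5.
next_char = character at position 7 + 2 = 9 -> 'e'

Best match: offset=5, length=2 (matching 'ae' starting at position 2)
LZ77 triple: (5, 2, 'e')


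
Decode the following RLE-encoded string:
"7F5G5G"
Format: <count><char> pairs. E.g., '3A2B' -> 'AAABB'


Expanding each <count><char> pair:
  7F -> 'FFFFFFF'
  5G -> 'GGGGG'
  5G -> 'GGGGG'

Decoded = FFFFFFFGGGGGGGGGG


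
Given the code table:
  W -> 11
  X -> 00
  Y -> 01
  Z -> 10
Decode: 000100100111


Decoding:
00 -> X
01 -> Y
00 -> X
10 -> Z
01 -> Y
11 -> W


Result: XYXZYW


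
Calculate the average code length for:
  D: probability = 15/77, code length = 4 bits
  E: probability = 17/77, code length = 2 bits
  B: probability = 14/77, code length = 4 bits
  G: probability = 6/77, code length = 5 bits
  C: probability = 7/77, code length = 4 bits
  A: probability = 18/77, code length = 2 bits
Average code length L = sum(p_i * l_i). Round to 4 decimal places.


Weighted contributions p_i * l_i:
  D: (15/77) * 4 = 60/77
  E: (17/77) * 2 = 34/77
  B: (14/77) * 4 = 56/77
  G: (6/77) * 5 = 30/77
  C: (7/77) * 4 = 28/77
  A: (18/77) * 2 = 36/77
Sum = (60 + 34 + 56 + 30 + 28 + 36)/77 = 244/77

L = 244/77 = 3.1688 bits/symbol


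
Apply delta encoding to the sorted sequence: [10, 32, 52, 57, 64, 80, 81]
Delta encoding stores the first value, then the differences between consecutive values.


First value: 10
Deltas:
  32 - 10 = 22
  52 - 32 = 20
  57 - 52 = 5
  64 - 57 = 7
  80 - 64 = 16
  81 - 80 = 1


Delta encoded: [10, 22, 20, 5, 7, 16, 1]


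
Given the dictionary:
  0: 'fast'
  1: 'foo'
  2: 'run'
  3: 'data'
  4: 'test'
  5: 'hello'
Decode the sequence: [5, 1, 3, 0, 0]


Look up each index in the dictionary:
  5 -> 'hello'
  1 -> 'foo'
  3 -> 'data'
  0 -> 'fast'
  0 -> 'fast'

Decoded: "hello foo data fast fast"


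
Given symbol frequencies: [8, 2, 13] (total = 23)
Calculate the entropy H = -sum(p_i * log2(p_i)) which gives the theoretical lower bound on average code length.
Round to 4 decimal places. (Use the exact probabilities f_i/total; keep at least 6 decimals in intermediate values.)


Per-symbol terms -p_i * log2(p_i) with p_i = f_i/23:
  p = 8/23 = 0.347826: log2(p) = -1.523562, -p*log2(p) = 0.529935
  p = 2/23 = 0.086957: log2(p) = -3.523562, -p*log2(p) = 0.306397
  p = 13/23 = 0.565217: log2(p) = -0.823122, -p*log2(p) = 0.465243
H = 0.529935 + 0.306397 + 0.465243 = 1.301575

H = 1.3016 bits/symbol


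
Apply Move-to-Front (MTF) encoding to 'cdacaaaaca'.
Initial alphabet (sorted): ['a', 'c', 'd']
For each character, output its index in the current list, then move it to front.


MTF encoding:
'c': index 1 in ['a', 'c', 'd'] -> ['c', 'a', 'd']
'd': index 2 in ['c', 'a', 'd'] -> ['d', 'c', 'a']
'a': index 2 in ['d', 'c', 'a'] -> ['a', 'd', 'c']
'c': index 2 in ['a', 'd', 'c'] -> ['c', 'a', 'd']
'a': index 1 in ['c', 'a', 'd'] -> ['a', 'c', 'd']
'a': index 0 in ['a', 'c', 'd'] -> ['a', 'c', 'd']
'a': index 0 in ['a', 'c', 'd'] -> ['a', 'c', 'd']
'a': index 0 in ['a', 'c', 'd'] -> ['a', 'c', 'd']
'c': index 1 in ['a', 'c', 'd'] -> ['c', 'a', 'd']
'a': index 1 in ['c', 'a', 'd'] -> ['a', 'c', 'd']


Output: [1, 2, 2, 2, 1, 0, 0, 0, 1, 1]


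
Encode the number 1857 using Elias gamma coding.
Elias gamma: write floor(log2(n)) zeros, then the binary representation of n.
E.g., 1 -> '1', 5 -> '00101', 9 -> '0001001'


num_bits = floor(log2(1857)) + 1 = 11
leading_zeros = num_bits - 1 = 10
binary(1857) = 11101000001

Elias gamma(1857) = '0000000000' + '11101000001' = 000000000011101000001 (21 bits)


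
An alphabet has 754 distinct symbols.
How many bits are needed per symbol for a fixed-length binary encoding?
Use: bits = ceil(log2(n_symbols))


log2(754) = 9.5584
Bracket: 2^9 = 512 < 754 <= 2^10 = 1024
So ceil(log2(754)) = 10

bits = ceil(log2(754)) = ceil(9.5584) = 10 bits


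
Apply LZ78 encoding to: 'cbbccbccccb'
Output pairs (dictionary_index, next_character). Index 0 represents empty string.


LZ78 encoding steps:
Dictionary: {0: ''}
Step 1: w='' (idx 0), next='c' -> output (0, 'c'), add 'c' as idx 1
Step 2: w='' (idx 0), next='b' -> output (0, 'b'), add 'b' as idx 2
Step 3: w='b' (idx 2), next='c' -> output (2, 'c'), add 'bc' as idx 3
Step 4: w='c' (idx 1), next='b' -> output (1, 'b'), add 'cb' as idx 4
Step 5: w='c' (idx 1), next='c' -> output (1, 'c'), add 'cc' as idx 5
Step 6: w='cc' (idx 5), next='b' -> output (5, 'b'), add 'ccb' as idx 6


Encoded: [(0, 'c'), (0, 'b'), (2, 'c'), (1, 'b'), (1, 'c'), (5, 'b')]


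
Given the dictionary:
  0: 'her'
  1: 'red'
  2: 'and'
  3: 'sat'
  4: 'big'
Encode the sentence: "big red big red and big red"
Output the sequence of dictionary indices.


Look up each word in the dictionary:
  'big' -> 4
  'red' -> 1
  'big' -> 4
  'red' -> 1
  'and' -> 2
  'big' -> 4
  'red' -> 1

Encoded: [4, 1, 4, 1, 2, 4, 1]


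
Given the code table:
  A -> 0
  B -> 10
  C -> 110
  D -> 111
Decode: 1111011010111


Decoding:
111 -> D
10 -> B
110 -> C
10 -> B
111 -> D


Result: DBCBD


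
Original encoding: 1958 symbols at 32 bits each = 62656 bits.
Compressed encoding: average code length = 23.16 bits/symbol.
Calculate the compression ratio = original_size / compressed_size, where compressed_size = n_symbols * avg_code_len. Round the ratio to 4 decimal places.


original_size = n_symbols * orig_bits = 1958 * 32 = 62656 bits
compressed_size = n_symbols * avg_code_len = 1958 * 23.16 = 45347.28 bits
ratio = original_size / compressed_size = 62656 / 45347.28 = 1.3817

Compression ratio = 1.3817


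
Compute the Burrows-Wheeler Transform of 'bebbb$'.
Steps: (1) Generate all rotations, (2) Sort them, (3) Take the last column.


Rotations (sorted):
  0: $bebbb -> last char: b
  1: b$bebb -> last char: b
  2: bb$beb -> last char: b
  3: bbb$be -> last char: e
  4: bebbb$ -> last char: $
  5: ebbb$b -> last char: b


BWT = bbbe$b


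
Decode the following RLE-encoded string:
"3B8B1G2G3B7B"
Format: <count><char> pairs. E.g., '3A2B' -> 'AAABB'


Expanding each <count><char> pair:
  3B -> 'BBB'
  8B -> 'BBBBBBBB'
  1G -> 'G'
  2G -> 'GG'
  3B -> 'BBB'
  7B -> 'BBBBBBB'

Decoded = BBBBBBBBBBBGGGBBBBBBBBBB


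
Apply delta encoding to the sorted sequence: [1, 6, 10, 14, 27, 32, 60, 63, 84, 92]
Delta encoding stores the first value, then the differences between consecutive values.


First value: 1
Deltas:
  6 - 1 = 5
  10 - 6 = 4
  14 - 10 = 4
  27 - 14 = 13
  32 - 27 = 5
  60 - 32 = 28
  63 - 60 = 3
  84 - 63 = 21
  92 - 84 = 8


Delta encoded: [1, 5, 4, 4, 13, 5, 28, 3, 21, 8]


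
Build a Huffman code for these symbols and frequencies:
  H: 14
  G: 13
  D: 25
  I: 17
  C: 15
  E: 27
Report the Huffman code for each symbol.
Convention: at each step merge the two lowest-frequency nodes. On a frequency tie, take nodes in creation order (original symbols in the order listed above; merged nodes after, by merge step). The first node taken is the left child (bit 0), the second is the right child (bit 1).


Huffman tree construction:
Step 1: Merge G(13) + H(14) = 27
Step 2: Merge C(15) + I(17) = 32
Step 3: Merge D(25) + E(27) = 52
Step 4: Merge (G+H)(27) + (C+I)(32) = 59
Step 5: Merge (D+E)(52) + ((G+H)+(C+I))(59) = 111
Read each symbol's code off the tree from the root (left child = 0, right child = 1).

Codes:
  H: 101 (length 3)
  G: 100 (length 3)
  D: 00 (length 2)
  I: 111 (length 3)
  C: 110 (length 3)
  E: 01 (length 2)
Average code length: 281/111 = 2.5315 bits/symbol


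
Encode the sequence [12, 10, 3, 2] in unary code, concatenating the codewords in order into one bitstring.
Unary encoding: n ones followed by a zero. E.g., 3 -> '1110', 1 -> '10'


Encode each number as n ones followed by a terminating 0:
  12 -> 1111111111110 (13 bits)
  10 -> 11111111110 (11 bits)
  3 -> 1110 (4 bits)
  2 -> 110 (3 bits)
Total length = 13 + 11 + 4 + 3 = 31 bits.

Unary([12, 10, 3, 2]) = 1111111111110111111111101110110 (31 bits)


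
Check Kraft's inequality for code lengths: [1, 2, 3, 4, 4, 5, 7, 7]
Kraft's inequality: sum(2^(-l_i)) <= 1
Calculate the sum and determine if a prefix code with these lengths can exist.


Sum = 2^(-1) + 2^(-2) + 2^(-3) + 2^(-4) + 2^(-4) + 2^(-5) + 2^(-7) + 2^(-7)
    = 0.5 + 0.25 + 0.125 + 0.0625 + 0.0625 + 0.03125 + 0.0078125 + 0.0078125
    = 134/128 = 1.046875
Since 1.046875 > 1, Kraft's inequality is NOT satisfied.
A prefix code with these lengths CANNOT exist.

Kraft sum = 1.046875. Not satisfied.


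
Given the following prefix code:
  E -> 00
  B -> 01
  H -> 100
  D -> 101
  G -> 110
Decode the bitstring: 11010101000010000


Decoding step by step:
Bits 110 -> G
Bits 101 -> D
Bits 01 -> B
Bits 00 -> E
Bits 00 -> E
Bits 100 -> H
Bits 00 -> E


Decoded message: GDBEEHE


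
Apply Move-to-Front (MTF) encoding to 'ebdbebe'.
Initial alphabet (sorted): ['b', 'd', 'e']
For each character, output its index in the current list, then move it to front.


MTF encoding:
'e': index 2 in ['b', 'd', 'e'] -> ['e', 'b', 'd']
'b': index 1 in ['e', 'b', 'd'] -> ['b', 'e', 'd']
'd': index 2 in ['b', 'e', 'd'] -> ['d', 'b', 'e']
'b': index 1 in ['d', 'b', 'e'] -> ['b', 'd', 'e']
'e': index 2 in ['b', 'd', 'e'] -> ['e', 'b', 'd']
'b': index 1 in ['e', 'b', 'd'] -> ['b', 'e', 'd']
'e': index 1 in ['b', 'e', 'd'] -> ['e', 'b', 'd']


Output: [2, 1, 2, 1, 2, 1, 1]


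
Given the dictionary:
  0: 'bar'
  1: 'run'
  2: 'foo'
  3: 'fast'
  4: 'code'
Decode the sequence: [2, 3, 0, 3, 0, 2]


Look up each index in the dictionary:
  2 -> 'foo'
  3 -> 'fast'
  0 -> 'bar'
  3 -> 'fast'
  0 -> 'bar'
  2 -> 'foo'

Decoded: "foo fast bar fast bar foo"


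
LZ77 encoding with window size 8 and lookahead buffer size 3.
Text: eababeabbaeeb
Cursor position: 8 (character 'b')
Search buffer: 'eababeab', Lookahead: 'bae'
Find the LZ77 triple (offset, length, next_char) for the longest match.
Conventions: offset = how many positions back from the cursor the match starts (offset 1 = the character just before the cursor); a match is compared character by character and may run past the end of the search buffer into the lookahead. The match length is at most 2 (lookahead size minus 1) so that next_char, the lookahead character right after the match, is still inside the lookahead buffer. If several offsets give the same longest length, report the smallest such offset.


Try each offset into the search buffer:
  offset=1 (pos 7, char 'b'): match length 1
  offset=2 (pos 6, char 'a'): match length 0
  offset=3 (pos 5, char 'e'): match length 0
  offset=4 (pos 4, char 'b'): match length 1
  offset=5 (pos 3, char 'a'): match length 0
  offset=6 (pos 2, char 'b'): match length 2
  offset=7 (pos 1, char 'a'): match length 0
  offset=8 (pos 0, char 'e'): match length 0
Longest match has length 2 at offset 6.
next_char = character at position 8 + 2 = 10 -> 'e'

Best match: offset=6, length=2 (matching 'ba' starting at position 2)
LZ77 triple: (6, 2, 'e')


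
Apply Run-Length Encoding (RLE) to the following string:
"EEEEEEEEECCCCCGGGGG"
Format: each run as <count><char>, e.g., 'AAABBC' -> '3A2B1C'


Scanning runs left to right:
  i=0: run of 'E' x 9 -> '9E'
  i=9: run of 'C' x 5 -> '5C'
  i=14: run of 'G' x 5 -> '5G'

RLE = 9E5C5G


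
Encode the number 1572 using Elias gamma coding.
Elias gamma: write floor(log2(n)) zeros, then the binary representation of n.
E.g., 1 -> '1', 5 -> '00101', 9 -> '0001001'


num_bits = floor(log2(1572)) + 1 = 11
leading_zeros = num_bits - 1 = 10
binary(1572) = 11000100100

Elias gamma(1572) = '0000000000' + '11000100100' = 000000000011000100100 (21 bits)


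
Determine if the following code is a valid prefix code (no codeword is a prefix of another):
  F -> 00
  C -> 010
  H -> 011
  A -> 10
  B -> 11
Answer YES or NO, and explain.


Checking each pair (does one codeword prefix another?):
  F='00' vs C='010': no prefix
  F='00' vs H='011': no prefix
  F='00' vs A='10': no prefix
  F='00' vs B='11': no prefix
  C='010' vs F='00': no prefix
  C='010' vs H='011': no prefix
  C='010' vs A='10': no prefix
  C='010' vs B='11': no prefix
  H='011' vs F='00': no prefix
  H='011' vs C='010': no prefix
  H='011' vs A='10': no prefix
  H='011' vs B='11': no prefix
  A='10' vs F='00': no prefix
  A='10' vs C='010': no prefix
  A='10' vs H='011': no prefix
  A='10' vs B='11': no prefix
  B='11' vs F='00': no prefix
  B='11' vs C='010': no prefix
  B='11' vs H='011': no prefix
  B='11' vs A='10': no prefix
No violation found over all pairs.

YES -- this is a valid prefix code. No codeword is a prefix of any other codeword.


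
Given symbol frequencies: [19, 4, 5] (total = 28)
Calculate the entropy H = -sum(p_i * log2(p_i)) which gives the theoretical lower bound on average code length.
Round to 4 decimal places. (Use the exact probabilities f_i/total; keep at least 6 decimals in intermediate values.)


Per-symbol terms -p_i * log2(p_i) with p_i = f_i/28:
  p = 19/28 = 0.678571: log2(p) = -0.559427, -p*log2(p) = 0.379611
  p = 4/28 = 0.142857: log2(p) = -2.807355, -p*log2(p) = 0.401051
  p = 5/28 = 0.178571: log2(p) = -2.485427, -p*log2(p) = 0.443826
H = 0.379611 + 0.401051 + 0.443826 = 1.224488

H = 1.2245 bits/symbol


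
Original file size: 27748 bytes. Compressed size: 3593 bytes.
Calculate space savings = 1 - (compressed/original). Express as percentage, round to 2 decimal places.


ratio = compressed/original = 3593/27748 = 0.129487
savings = 1 - ratio = 1 - 0.129487 = 0.870513
as a percentage: 0.870513 * 100 = 87.05%

Space savings = 1 - 3593/27748 = 87.05%


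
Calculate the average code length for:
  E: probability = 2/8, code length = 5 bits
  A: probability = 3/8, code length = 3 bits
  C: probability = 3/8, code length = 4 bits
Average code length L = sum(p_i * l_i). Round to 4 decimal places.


Weighted contributions p_i * l_i:
  E: (2/8) * 5 = 10/8
  A: (3/8) * 3 = 9/8
  C: (3/8) * 4 = 12/8
Sum = (10 + 9 + 12)/8 = 31/8

L = 31/8 = 3.8750 bits/symbol


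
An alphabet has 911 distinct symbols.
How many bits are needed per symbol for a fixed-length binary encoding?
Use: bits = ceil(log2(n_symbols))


log2(911) = 9.8313
Bracket: 2^9 = 512 < 911 <= 2^10 = 1024
So ceil(log2(911)) = 10

bits = ceil(log2(911)) = ceil(9.8313) = 10 bits


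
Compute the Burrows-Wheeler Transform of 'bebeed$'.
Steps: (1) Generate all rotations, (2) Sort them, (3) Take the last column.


Rotations (sorted):
  0: $bebeed -> last char: d
  1: bebeed$ -> last char: $
  2: beed$be -> last char: e
  3: d$bebee -> last char: e
  4: ebeed$b -> last char: b
  5: ed$bebe -> last char: e
  6: eed$beb -> last char: b


BWT = d$eebeb


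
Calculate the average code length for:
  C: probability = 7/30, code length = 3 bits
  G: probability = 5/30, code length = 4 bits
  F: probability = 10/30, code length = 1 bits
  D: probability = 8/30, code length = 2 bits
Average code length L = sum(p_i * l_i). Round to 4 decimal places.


Weighted contributions p_i * l_i:
  C: (7/30) * 3 = 21/30
  G: (5/30) * 4 = 20/30
  F: (10/30) * 1 = 10/30
  D: (8/30) * 2 = 16/30
Sum = (21 + 20 + 10 + 16)/30 = 67/30

L = 67/30 = 2.2333 bits/symbol


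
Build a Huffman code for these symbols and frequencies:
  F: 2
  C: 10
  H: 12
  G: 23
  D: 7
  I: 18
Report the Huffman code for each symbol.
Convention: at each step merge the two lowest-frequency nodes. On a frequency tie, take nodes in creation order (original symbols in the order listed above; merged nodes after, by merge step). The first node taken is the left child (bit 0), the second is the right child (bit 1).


Huffman tree construction:
Step 1: Merge F(2) + D(7) = 9
Step 2: Merge (F+D)(9) + C(10) = 19
Step 3: Merge H(12) + I(18) = 30
Step 4: Merge ((F+D)+C)(19) + G(23) = 42
Step 5: Merge (H+I)(30) + (((F+D)+C)+G)(42) = 72
Read each symbol's code off the tree from the root (left child = 0, right child = 1).

Codes:
  F: 1000 (length 4)
  C: 101 (length 3)
  H: 00 (length 2)
  G: 11 (length 2)
  D: 1001 (length 4)
  I: 01 (length 2)
Average code length: 172/72 = 2.3889 bits/symbol


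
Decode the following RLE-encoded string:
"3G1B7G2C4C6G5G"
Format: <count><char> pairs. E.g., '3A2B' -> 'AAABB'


Expanding each <count><char> pair:
  3G -> 'GGG'
  1B -> 'B'
  7G -> 'GGGGGGG'
  2C -> 'CC'
  4C -> 'CCCC'
  6G -> 'GGGGGG'
  5G -> 'GGGGG'

Decoded = GGGBGGGGGGGCCCCCCGGGGGGGGGGG


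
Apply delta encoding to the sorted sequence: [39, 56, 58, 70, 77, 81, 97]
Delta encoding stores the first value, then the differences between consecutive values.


First value: 39
Deltas:
  56 - 39 = 17
  58 - 56 = 2
  70 - 58 = 12
  77 - 70 = 7
  81 - 77 = 4
  97 - 81 = 16


Delta encoded: [39, 17, 2, 12, 7, 4, 16]


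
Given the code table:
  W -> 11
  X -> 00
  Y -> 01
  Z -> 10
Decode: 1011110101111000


Decoding:
10 -> Z
11 -> W
11 -> W
01 -> Y
01 -> Y
11 -> W
10 -> Z
00 -> X


Result: ZWWYYWZX


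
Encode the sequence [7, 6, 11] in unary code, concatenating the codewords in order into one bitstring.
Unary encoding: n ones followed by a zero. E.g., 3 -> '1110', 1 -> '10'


Encode each number as n ones followed by a terminating 0:
  7 -> 11111110 (8 bits)
  6 -> 1111110 (7 bits)
  11 -> 111111111110 (12 bits)
Total length = 8 + 7 + 12 = 27 bits.

Unary([7, 6, 11]) = 111111101111110111111111110 (27 bits)


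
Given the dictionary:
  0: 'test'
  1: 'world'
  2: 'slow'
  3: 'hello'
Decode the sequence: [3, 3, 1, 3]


Look up each index in the dictionary:
  3 -> 'hello'
  3 -> 'hello'
  1 -> 'world'
  3 -> 'hello'

Decoded: "hello hello world hello"


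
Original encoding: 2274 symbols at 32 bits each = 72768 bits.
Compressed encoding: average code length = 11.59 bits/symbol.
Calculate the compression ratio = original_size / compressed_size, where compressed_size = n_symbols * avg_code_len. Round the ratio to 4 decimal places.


original_size = n_symbols * orig_bits = 2274 * 32 = 72768 bits
compressed_size = n_symbols * avg_code_len = 2274 * 11.59 = 26355.66 bits
ratio = original_size / compressed_size = 72768 / 26355.66 = 2.761

Compression ratio = 2.761


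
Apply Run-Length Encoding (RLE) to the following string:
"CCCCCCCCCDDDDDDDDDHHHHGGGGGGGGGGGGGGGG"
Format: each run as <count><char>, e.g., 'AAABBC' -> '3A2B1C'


Scanning runs left to right:
  i=0: run of 'C' x 9 -> '9C'
  i=9: run of 'D' x 9 -> '9D'
  i=18: run of 'H' x 4 -> '4H'
  i=22: run of 'G' x 16 -> '16G'

RLE = 9C9D4H16G


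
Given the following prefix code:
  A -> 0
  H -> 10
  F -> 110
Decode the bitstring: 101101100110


Decoding step by step:
Bits 10 -> H
Bits 110 -> F
Bits 110 -> F
Bits 0 -> A
Bits 110 -> F


Decoded message: HFFAF


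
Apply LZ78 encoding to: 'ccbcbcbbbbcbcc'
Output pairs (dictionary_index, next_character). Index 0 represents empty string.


LZ78 encoding steps:
Dictionary: {0: ''}
Step 1: w='' (idx 0), next='c' -> output (0, 'c'), add 'c' as idx 1
Step 2: w='c' (idx 1), next='b' -> output (1, 'b'), add 'cb' as idx 2
Step 3: w='cb' (idx 2), next='c' -> output (2, 'c'), add 'cbc' as idx 3
Step 4: w='' (idx 0), next='b' -> output (0, 'b'), add 'b' as idx 4
Step 5: w='b' (idx 4), next='b' -> output (4, 'b'), add 'bb' as idx 5
Step 6: w='b' (idx 4), next='c' -> output (4, 'c'), add 'bc' as idx 6
Step 7: w='bc' (idx 6), next='c' -> output (6, 'c'), add 'bcc' as idx 7


Encoded: [(0, 'c'), (1, 'b'), (2, 'c'), (0, 'b'), (4, 'b'), (4, 'c'), (6, 'c')]


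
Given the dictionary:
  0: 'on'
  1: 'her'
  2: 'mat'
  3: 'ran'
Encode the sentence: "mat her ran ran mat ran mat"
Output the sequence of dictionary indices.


Look up each word in the dictionary:
  'mat' -> 2
  'her' -> 1
  'ran' -> 3
  'ran' -> 3
  'mat' -> 2
  'ran' -> 3
  'mat' -> 2

Encoded: [2, 1, 3, 3, 2, 3, 2]


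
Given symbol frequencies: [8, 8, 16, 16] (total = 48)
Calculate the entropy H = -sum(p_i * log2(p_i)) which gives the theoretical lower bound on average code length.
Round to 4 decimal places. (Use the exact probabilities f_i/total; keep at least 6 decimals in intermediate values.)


Per-symbol terms -p_i * log2(p_i) with p_i = f_i/48:
  p = 8/48 = 0.166667: log2(p) = -2.584963, -p*log2(p) = 0.430827
  p = 8/48 = 0.166667: log2(p) = -2.584963, -p*log2(p) = 0.430827
  p = 16/48 = 0.333333: log2(p) = -1.584963, -p*log2(p) = 0.528321
  p = 16/48 = 0.333333: log2(p) = -1.584963, -p*log2(p) = 0.528321
H = 0.430827 + 0.430827 + 0.528321 + 0.528321 = 1.918296

H = 1.9183 bits/symbol


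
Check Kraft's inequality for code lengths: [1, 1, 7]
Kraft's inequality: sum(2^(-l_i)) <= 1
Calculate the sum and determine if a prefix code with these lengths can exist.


Sum = 2^(-1) + 2^(-1) + 2^(-7)
    = 0.5 + 0.5 + 0.0078125
    = 129/128 = 1.0078125
Since 1.0078125 > 1, Kraft's inequality is NOT satisfied.
A prefix code with these lengths CANNOT exist.

Kraft sum = 1.0078125. Not satisfied.


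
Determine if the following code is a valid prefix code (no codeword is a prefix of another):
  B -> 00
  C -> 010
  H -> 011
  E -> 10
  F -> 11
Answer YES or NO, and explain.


Checking each pair (does one codeword prefix another?):
  B='00' vs C='010': no prefix
  B='00' vs H='011': no prefix
  B='00' vs E='10': no prefix
  B='00' vs F='11': no prefix
  C='010' vs B='00': no prefix
  C='010' vs H='011': no prefix
  C='010' vs E='10': no prefix
  C='010' vs F='11': no prefix
  H='011' vs B='00': no prefix
  H='011' vs C='010': no prefix
  H='011' vs E='10': no prefix
  H='011' vs F='11': no prefix
  E='10' vs B='00': no prefix
  E='10' vs C='010': no prefix
  E='10' vs H='011': no prefix
  E='10' vs F='11': no prefix
  F='11' vs B='00': no prefix
  F='11' vs C='010': no prefix
  F='11' vs H='011': no prefix
  F='11' vs E='10': no prefix
No violation found over all pairs.

YES -- this is a valid prefix code. No codeword is a prefix of any other codeword.


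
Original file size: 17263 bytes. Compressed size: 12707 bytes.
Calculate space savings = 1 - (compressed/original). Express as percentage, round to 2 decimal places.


ratio = compressed/original = 12707/17263 = 0.736083
savings = 1 - ratio = 1 - 0.736083 = 0.263917
as a percentage: 0.263917 * 100 = 26.39%

Space savings = 1 - 12707/17263 = 26.39%


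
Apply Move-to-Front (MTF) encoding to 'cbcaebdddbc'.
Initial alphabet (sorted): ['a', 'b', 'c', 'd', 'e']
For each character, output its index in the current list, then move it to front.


MTF encoding:
'c': index 2 in ['a', 'b', 'c', 'd', 'e'] -> ['c', 'a', 'b', 'd', 'e']
'b': index 2 in ['c', 'a', 'b', 'd', 'e'] -> ['b', 'c', 'a', 'd', 'e']
'c': index 1 in ['b', 'c', 'a', 'd', 'e'] -> ['c', 'b', 'a', 'd', 'e']
'a': index 2 in ['c', 'b', 'a', 'd', 'e'] -> ['a', 'c', 'b', 'd', 'e']
'e': index 4 in ['a', 'c', 'b', 'd', 'e'] -> ['e', 'a', 'c', 'b', 'd']
'b': index 3 in ['e', 'a', 'c', 'b', 'd'] -> ['b', 'e', 'a', 'c', 'd']
'd': index 4 in ['b', 'e', 'a', 'c', 'd'] -> ['d', 'b', 'e', 'a', 'c']
'd': index 0 in ['d', 'b', 'e', 'a', 'c'] -> ['d', 'b', 'e', 'a', 'c']
'd': index 0 in ['d', 'b', 'e', 'a', 'c'] -> ['d', 'b', 'e', 'a', 'c']
'b': index 1 in ['d', 'b', 'e', 'a', 'c'] -> ['b', 'd', 'e', 'a', 'c']
'c': index 4 in ['b', 'd', 'e', 'a', 'c'] -> ['c', 'b', 'd', 'e', 'a']


Output: [2, 2, 1, 2, 4, 3, 4, 0, 0, 1, 4]


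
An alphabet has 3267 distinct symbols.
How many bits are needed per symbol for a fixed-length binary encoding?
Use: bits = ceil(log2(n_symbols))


log2(3267) = 11.6738
Bracket: 2^11 = 2048 < 3267 <= 2^12 = 4096
So ceil(log2(3267)) = 12

bits = ceil(log2(3267)) = ceil(11.6738) = 12 bits
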